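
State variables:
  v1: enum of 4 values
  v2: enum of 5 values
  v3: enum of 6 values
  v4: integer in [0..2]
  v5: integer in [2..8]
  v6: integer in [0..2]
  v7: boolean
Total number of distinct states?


State space = product of domain sizes of all variables.
Domain sizes:
  v1 (enum of 4 values): 4
  v2 (enum of 5 values): 5
  v3 (enum of 6 values): 6
  v4 (integer in [0..2]): 3
  v5 (integer in [2..8]): 7
  v6 (integer in [0..2]): 3
  v7 (boolean): 2
Product = 4 * 5 * 6 * 3 * 7 * 3 * 2 = 15120

15120


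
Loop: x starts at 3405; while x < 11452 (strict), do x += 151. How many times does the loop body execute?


Step 1: x goes from 3405 toward 11452 by 151; the body runs while x<11452, so iterations = ceil((bound-start)/step)
Step 2: Distance=8047
Step 3: ceil(8047/151)=54

54


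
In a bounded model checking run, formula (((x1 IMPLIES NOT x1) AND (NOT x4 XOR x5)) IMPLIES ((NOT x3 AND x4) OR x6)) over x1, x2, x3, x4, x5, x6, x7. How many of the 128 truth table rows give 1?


Formula: (((x1 IMPLIES NOT x1) AND (NOT x4 XOR x5)) IMPLIES ((NOT x3 AND x4) OR x6)) over 7 vars (128 rows)
Evaluate each row (x1, x2, x3, x4, x5, x6, x7 as bits, MSB first):
  row 0 [0000000]: (((0 IMPLIES NOT 0) AND (NOT 0 XOR 0)) IMPLIES ((NOT 0 AND 0) OR 0)) -> 0
  row 1 [0000001]: (((0 IMPLIES NOT 0) AND (NOT 0 XOR 0)) IMPLIES ((NOT 0 AND 0) OR 0)) -> 0
  row 2 [0000010]: (((0 IMPLIES NOT 0) AND (NOT 0 XOR 0)) IMPLIES ((NOT 0 AND 0) OR 1)) -> 1
  row 3 [0000011]: (((0 IMPLIES NOT 0) AND (NOT 0 XOR 0)) IMPLIES ((NOT 0 AND 0) OR 1)) -> 1
  row 4 [0000100]: (((0 IMPLIES NOT 0) AND (NOT 0 XOR 1)) IMPLIES ((NOT 0 AND 0) OR 0)) -> 1
  (every remaining row is evaluated the same way; all 128 results are listed next)
Full result column, 8 rows per line (x1,x2,x3,x4 fixed per line; x5,x6,x7 runs 000..111 left to right):
  rows 0-7 [x1,x2,x3,x4=0000]: 00111111  (ones: 6)
  rows 8-15 [x1,x2,x3,x4=0001]: 11111111  (ones: 8)
  rows 16-23 [x1,x2,x3,x4=0010]: 00111111  (ones: 6)
  rows 24-31 [x1,x2,x3,x4=0011]: 11110011  (ones: 6)
  rows 32-39 [x1,x2,x3,x4=0100]: 00111111  (ones: 6)
  rows 40-47 [x1,x2,x3,x4=0101]: 11111111  (ones: 8)
  rows 48-55 [x1,x2,x3,x4=0110]: 00111111  (ones: 6)
  rows 56-63 [x1,x2,x3,x4=0111]: 11110011  (ones: 6)
  rows 64-71 [x1,x2,x3,x4=1000]: 11111111  (ones: 8)
  rows 72-79 [x1,x2,x3,x4=1001]: 11111111  (ones: 8)
  rows 80-87 [x1,x2,x3,x4=1010]: 11111111  (ones: 8)
  rows 88-95 [x1,x2,x3,x4=1011]: 11111111  (ones: 8)
  rows 96-103 [x1,x2,x3,x4=1100]: 11111111  (ones: 8)
  rows 104-111 [x1,x2,x3,x4=1101]: 11111111  (ones: 8)
  rows 112-119 [x1,x2,x3,x4=1110]: 11111111  (ones: 8)
  rows 120-127 [x1,x2,x3,x4=1111]: 11111111  (ones: 8)
Count of 1-rows = 6+8+6+6+6+8+6+6+8+8+8+8+8+8+8+8 = 116

116


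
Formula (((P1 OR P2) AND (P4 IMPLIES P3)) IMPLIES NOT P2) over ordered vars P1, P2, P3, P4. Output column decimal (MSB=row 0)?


Formula: (((P1 OR P2) AND (P4 IMPLIES P3)) IMPLIES NOT P2) over P1, P2, P3, P4 (16 rows)
Evaluate each row (bits = P1,P2,P3,P4, MSB first):
  row 0 [0000]: (((0 OR 0) AND (0 IMPLIES 0)) IMPLIES NOT 0) -> 1
  row 1 [0001]: (((0 OR 0) AND (1 IMPLIES 0)) IMPLIES NOT 0) -> 1
  row 2 [0010]: (((0 OR 0) AND (0 IMPLIES 1)) IMPLIES NOT 0) -> 1
  row 3 [0011]: (((0 OR 0) AND (1 IMPLIES 1)) IMPLIES NOT 0) -> 1
  row 4 [0100]: (((0 OR 1) AND (0 IMPLIES 0)) IMPLIES NOT 1) -> 0
  row 5 [0101]: (((0 OR 1) AND (1 IMPLIES 0)) IMPLIES NOT 1) -> 1
  row 6 [0110]: (((0 OR 1) AND (0 IMPLIES 1)) IMPLIES NOT 1) -> 0
  row 7 [0111]: (((0 OR 1) AND (1 IMPLIES 1)) IMPLIES NOT 1) -> 0
  row 8 [1000]: (((1 OR 0) AND (0 IMPLIES 0)) IMPLIES NOT 0) -> 1
  row 9 [1001]: (((1 OR 0) AND (1 IMPLIES 0)) IMPLIES NOT 0) -> 1
  row 10 [1010]: (((1 OR 0) AND (0 IMPLIES 1)) IMPLIES NOT 0) -> 1
  row 11 [1011]: (((1 OR 0) AND (1 IMPLIES 1)) IMPLIES NOT 0) -> 1
  row 12 [1100]: (((1 OR 1) AND (0 IMPLIES 0)) IMPLIES NOT 1) -> 0
  row 13 [1101]: (((1 OR 1) AND (1 IMPLIES 0)) IMPLIES NOT 1) -> 1
  row 14 [1110]: (((1 OR 1) AND (0 IMPLIES 1)) IMPLIES NOT 1) -> 0
  row 15 [1111]: (((1 OR 1) AND (1 IMPLIES 1)) IMPLIES NOT 1) -> 0
Full result column, 4 rows per line (P1,P2 fixed per line; P3,P4 runs 00..11 left to right):
  rows 0-3 [P1,P2=00]: 1111  = hex F
  rows 4-7 [P1,P2=01]: 0100  = hex 4
  rows 8-11 [P1,P2=10]: 1111  = hex F
  rows 12-15 [P1,P2=11]: 0100  = hex 4
Output column (row 0 .. row 15) = 1111010011110100
Output column grouped in 4s = 1111 0100 1111 0100 = 0xF4F4
Convert to decimal digit by digit (value = value*16 + digit):
  F -> 15
  15*16 + 4 = 244
  244*16 + 15 (F) = 3919
  3919*16 + 4 = 62708
Decimal = 62708

62708


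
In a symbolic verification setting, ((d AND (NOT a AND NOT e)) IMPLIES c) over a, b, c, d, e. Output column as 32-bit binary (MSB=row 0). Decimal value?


Formula: ((d AND (NOT a AND NOT e)) IMPLIES c) over a, b, c, d, e (32 rows)
Evaluate each row (bits = a,b,c,d,e, MSB first):
  row 0 [00000]: ((0 AND (NOT 0 AND NOT 0)) IMPLIES 0) -> 1
  row 1 [00001]: ((0 AND (NOT 0 AND NOT 1)) IMPLIES 0) -> 1
  row 2 [00010]: ((1 AND (NOT 0 AND NOT 0)) IMPLIES 0) -> 0
  row 3 [00011]: ((1 AND (NOT 0 AND NOT 1)) IMPLIES 0) -> 1
  row 4 [00100]: ((0 AND (NOT 0 AND NOT 0)) IMPLIES 1) -> 1
  row 5 [00101]: ((0 AND (NOT 0 AND NOT 1)) IMPLIES 1) -> 1
  row 6 [00110]: ((1 AND (NOT 0 AND NOT 0)) IMPLIES 1) -> 1
  row 7 [00111]: ((1 AND (NOT 0 AND NOT 1)) IMPLIES 1) -> 1
  row 8 [01000]: ((0 AND (NOT 0 AND NOT 0)) IMPLIES 0) -> 1
  row 9 [01001]: ((0 AND (NOT 0 AND NOT 1)) IMPLIES 0) -> 1
  row 10 [01010]: ((1 AND (NOT 0 AND NOT 0)) IMPLIES 0) -> 0
  row 11 [01011]: ((1 AND (NOT 0 AND NOT 1)) IMPLIES 0) -> 1
  row 12 [01100]: ((0 AND (NOT 0 AND NOT 0)) IMPLIES 1) -> 1
  row 13 [01101]: ((0 AND (NOT 0 AND NOT 1)) IMPLIES 1) -> 1
  row 14 [01110]: ((1 AND (NOT 0 AND NOT 0)) IMPLIES 1) -> 1
  row 15 [01111]: ((1 AND (NOT 0 AND NOT 1)) IMPLIES 1) -> 1
  row 16 [10000]: ((0 AND (NOT 1 AND NOT 0)) IMPLIES 0) -> 1
  row 17 [10001]: ((0 AND (NOT 1 AND NOT 1)) IMPLIES 0) -> 1
  row 18 [10010]: ((1 AND (NOT 1 AND NOT 0)) IMPLIES 0) -> 1
  row 19 [10011]: ((1 AND (NOT 1 AND NOT 1)) IMPLIES 0) -> 1
  row 20 [10100]: ((0 AND (NOT 1 AND NOT 0)) IMPLIES 1) -> 1
  row 21 [10101]: ((0 AND (NOT 1 AND NOT 1)) IMPLIES 1) -> 1
  row 22 [10110]: ((1 AND (NOT 1 AND NOT 0)) IMPLIES 1) -> 1
  row 23 [10111]: ((1 AND (NOT 1 AND NOT 1)) IMPLIES 1) -> 1
  row 24 [11000]: ((0 AND (NOT 1 AND NOT 0)) IMPLIES 0) -> 1
  row 25 [11001]: ((0 AND (NOT 1 AND NOT 1)) IMPLIES 0) -> 1
  row 26 [11010]: ((1 AND (NOT 1 AND NOT 0)) IMPLIES 0) -> 1
  row 27 [11011]: ((1 AND (NOT 1 AND NOT 1)) IMPLIES 0) -> 1
  row 28 [11100]: ((0 AND (NOT 1 AND NOT 0)) IMPLIES 1) -> 1
  row 29 [11101]: ((0 AND (NOT 1 AND NOT 1)) IMPLIES 1) -> 1
  row 30 [11110]: ((1 AND (NOT 1 AND NOT 0)) IMPLIES 1) -> 1
  row 31 [11111]: ((1 AND (NOT 1 AND NOT 1)) IMPLIES 1) -> 1
Full result column, 4 rows per line (a,b,c fixed per line; d,e runs 00..11 left to right):
  rows 0-3 [a,b,c=000]: 1101  = hex D
  rows 4-7 [a,b,c=001]: 1111  = hex F
  rows 8-11 [a,b,c=010]: 1101  = hex D
  rows 12-15 [a,b,c=011]: 1111  = hex F
  rows 16-19 [a,b,c=100]: 1111  = hex F
  rows 20-23 [a,b,c=101]: 1111  = hex F
  rows 24-27 [a,b,c=110]: 1111  = hex F
  rows 28-31 [a,b,c=111]: 1111  = hex F
Output column (row 0 .. row 31) = 11011111110111111111111111111111
Output column grouped in 4s = 1101 1111 1101 1111 1111 1111 1111 1111 = 0xDFDFFFFF
Convert to decimal digit by digit (value = value*16 + digit):
  D -> 13
  13*16 + 15 (F) = 223
  223*16 + 13 (D) = 3581
  3581*16 + 15 (F) = 57311
  57311*16 + 15 (F) = 916991
  916991*16 + 15 (F) = 14671871
  14671871*16 + 15 (F) = 234749951
  234749951*16 + 15 (F) = 3755999231
Decimal = 3755999231

3755999231


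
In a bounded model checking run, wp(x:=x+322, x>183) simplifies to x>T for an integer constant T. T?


Formula: wp(x:=E, P) = P[E/x] (substitute E for x in postcondition)
Step 1: Postcondition: x>183
Step 2: Substitute x+322 for x: x+322>183
Step 3: Solve for x: x > 183-322 = -139

-139


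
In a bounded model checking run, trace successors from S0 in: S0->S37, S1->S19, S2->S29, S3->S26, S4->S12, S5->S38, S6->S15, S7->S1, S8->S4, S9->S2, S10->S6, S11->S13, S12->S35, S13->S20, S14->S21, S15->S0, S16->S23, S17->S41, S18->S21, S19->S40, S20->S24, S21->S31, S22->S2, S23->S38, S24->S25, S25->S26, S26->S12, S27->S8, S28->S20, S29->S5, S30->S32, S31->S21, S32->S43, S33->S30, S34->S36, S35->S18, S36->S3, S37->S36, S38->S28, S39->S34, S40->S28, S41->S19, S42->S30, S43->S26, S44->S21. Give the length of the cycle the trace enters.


Trace from S0 until a state repeats:
  S0 -> S37 -> S36 -> S3 -> S26 -> S12 -> S35 -> S18 -> S21 -> S31 -> S21
S21 first seen at step 8, revisited at step 10.
Cycle length = 10 - 8 = 2

2


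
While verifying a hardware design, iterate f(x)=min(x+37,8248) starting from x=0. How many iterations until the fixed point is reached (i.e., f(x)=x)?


Step 1: x=0, cap=8248, increment=37
Step 2: x grows by 37 each step until capped at 8248; fixed point is x=8248
Step 3: iterations = ceil(8248/37) = 223

223


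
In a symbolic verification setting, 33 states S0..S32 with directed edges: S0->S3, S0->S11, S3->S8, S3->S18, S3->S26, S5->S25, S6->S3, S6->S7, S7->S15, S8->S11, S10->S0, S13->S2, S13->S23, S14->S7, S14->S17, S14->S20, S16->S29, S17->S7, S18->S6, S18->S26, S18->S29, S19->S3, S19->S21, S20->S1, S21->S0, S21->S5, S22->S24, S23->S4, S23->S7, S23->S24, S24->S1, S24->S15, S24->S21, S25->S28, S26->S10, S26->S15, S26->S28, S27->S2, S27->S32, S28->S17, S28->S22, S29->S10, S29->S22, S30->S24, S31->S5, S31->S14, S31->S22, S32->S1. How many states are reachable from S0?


BFS from S0:
  layer 0: {S0}
  layer 1: {S3, S11}
  layer 2: {S8, S18, S26}
  layer 3: {S6, S10, S15, S28, S29}
  layer 4: {S7, S17, S22}
  layer 5: {S24}
  layer 6: {S1, S21}
  layer 7: {S5}
  layer 8: {S25}
Reachable set: {S0, S1, S3, S5, S6, S7, S8, S10, S11, S15, S17, S18, S21, S22, S24, S25, S26, S28, S29}
Count = 19

19


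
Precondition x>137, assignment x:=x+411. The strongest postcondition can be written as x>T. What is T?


Formula: sp(P, x:=E) = exists old_x. (x = E[old_x/x]) AND P[old_x/x] (old_x is the value of x before the assignment; eliminate old_x by solving x = E[old_x/x] for old_x)
Step 1: Precondition P: x>137, i.e. old_x > 137
Step 2: Assignment gives x = old_x + 411, so old_x = x - 411
Step 3: Substitute into P: x - 411 > 137
Step 4: Simplify: x > 137+411 = 548

548


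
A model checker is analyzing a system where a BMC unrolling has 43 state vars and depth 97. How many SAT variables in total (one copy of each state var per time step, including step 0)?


BMC unrolls to depth k, creating one copy of each state var for steps 0..k.
Step count = 97 + 1 = 98 (steps 0 through 97)
Vars per step = 43
Total = 43 * 98 = 4214

4214


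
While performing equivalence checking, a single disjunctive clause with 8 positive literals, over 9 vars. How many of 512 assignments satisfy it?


Step 1: Total=2^9=512
Step 2: Unsat when all 8 false: 2^1=2
Step 3: Sat=512-2=510

510


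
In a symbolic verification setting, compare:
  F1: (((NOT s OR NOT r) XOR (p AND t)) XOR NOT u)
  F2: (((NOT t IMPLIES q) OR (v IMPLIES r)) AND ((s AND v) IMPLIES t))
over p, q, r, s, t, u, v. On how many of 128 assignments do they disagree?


F1 = (((NOT s OR NOT r) XOR (p AND t)) XOR NOT u)
F2 = (((NOT t IMPLIES q) OR (v IMPLIES r)) AND ((s AND v) IMPLIES t))
Evaluate both on each of 128 rows (bits = p,q,r,s,t,u,v):
  row 0 [0000000]: F1=0 F2=1 (differ) -> 1
  row 1 [0000001]: F1=0 F2=0 -> 0
  row 2 [0000010]: F1=1 F2=1 -> 0
  row 3 [0000011]: F1=1 F2=0 (differ) -> 1
  row 4 [0000100]: F1=0 F2=1 (differ) -> 1
  (every remaining row is evaluated the same way; all 128 results are listed next)
Full result column, 8 rows per line (p,q,r,s fixed per line; t,u,v runs 000..111 left to right):
  rows 0-7 [p,q,r,s=0000]: 10011100  (ones: 4)
  rows 8-15 [p,q,r,s=0001]: 10011100  (ones: 4)
  rows 16-23 [p,q,r,s=0010]: 11001100  (ones: 4)
  rows 24-31 [p,q,r,s=0011]: 01100011  (ones: 4)
  rows 32-39 [p,q,r,s=0100]: 11001100  (ones: 4)
  rows 40-47 [p,q,r,s=0101]: 10011100  (ones: 4)
  rows 48-55 [p,q,r,s=0110]: 11001100  (ones: 4)
  rows 56-63 [p,q,r,s=0111]: 01100011  (ones: 4)
  rows 64-71 [p,q,r,s=1000]: 10010011  (ones: 4)
  rows 72-79 [p,q,r,s=1001]: 10010011  (ones: 4)
  rows 80-87 [p,q,r,s=1010]: 11000011  (ones: 4)
  rows 88-95 [p,q,r,s=1011]: 01101100  (ones: 4)
  rows 96-103 [p,q,r,s=1100]: 11000011  (ones: 4)
  rows 104-111 [p,q,r,s=1101]: 10010011  (ones: 4)
  rows 112-119 [p,q,r,s=1110]: 11000011  (ones: 4)
  rows 120-127 [p,q,r,s=1111]: 01101100  (ones: 4)
Disagreements = 4+4+4+4+4+4+4+4+4+4+4+4+4+4+4+4 = 64

64


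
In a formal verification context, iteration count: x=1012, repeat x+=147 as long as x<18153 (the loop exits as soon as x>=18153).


Step 1: x goes from 1012 toward 18153 by 147; the body runs while x<18153, so iterations = ceil((bound-start)/step)
Step 2: Distance=17141
Step 3: ceil(17141/147)=117

117


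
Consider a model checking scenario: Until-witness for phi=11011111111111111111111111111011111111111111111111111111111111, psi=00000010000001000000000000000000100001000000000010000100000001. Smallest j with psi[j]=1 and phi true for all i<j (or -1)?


(phi U psi) at 0: need smallest j with psi[j]=1 and phi[i]=1 for all i in [0,j).
Scan from step 0:
  step 0: phi=1, psi=0 -> continue
  step 1: phi=1, psi=0 -> continue
  step 2: phi=0 -> phi-prefix broken from here
  step 6: psi=1 but phi already failed -> not a witness
  step 13: psi=1 but phi already failed -> not a witness
  step 32: psi=1 but phi already failed -> not a witness
  step 37: psi=1 but phi already failed -> not a witness
  step 48: psi=1 but phi already failed -> not a witness
  step 53: psi=1 but phi already failed -> not a witness
  step 61: psi=1 but phi already failed -> not a witness
  end of trace: no witness -> -1
Witness step = -1

-1


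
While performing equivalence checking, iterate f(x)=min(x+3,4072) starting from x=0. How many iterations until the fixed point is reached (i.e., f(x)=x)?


Step 1: x=0, cap=4072, increment=3
Step 2: x grows by 3 each step until capped at 4072; fixed point is x=4072
Step 3: iterations = ceil(4072/3) = 1358

1358


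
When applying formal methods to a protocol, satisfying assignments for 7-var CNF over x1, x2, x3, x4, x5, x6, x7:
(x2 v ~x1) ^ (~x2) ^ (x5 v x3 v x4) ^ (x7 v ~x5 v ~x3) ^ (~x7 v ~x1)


CNF with 5 clauses over 7 vars (128 assignments).
An assignment satisfies CNF iff every clause has >=1 true literal.
Check each row (bits = x1,x2,x3,x4,x5,x6,x7; clause T/F shown):
  row 0 [0000000]: clauses=TTFTT -> 0
  row 1 [0000001]: clauses=TTFTT -> 0
  row 2 [0000010]: clauses=TTFTT -> 0
  row 3 [0000011]: clauses=TTFTT -> 0
  row 4 [0000100]: clauses=TTTTT -> 1
  (every remaining row is evaluated the same way; all 128 results are listed next)
Full result column, 8 rows per line (x1,x2,x3,x4 fixed per line; x5,x6,x7 runs 000..111 left to right):
  rows 0-7 [x1,x2,x3,x4=0000]: 00001111  (ones: 4)
  rows 8-15 [x1,x2,x3,x4=0001]: 11111111  (ones: 8)
  rows 16-23 [x1,x2,x3,x4=0010]: 11110101  (ones: 6)
  rows 24-31 [x1,x2,x3,x4=0011]: 11110101  (ones: 6)
  rows 32-39 [x1,x2,x3,x4=0100]: 00000000  (ones: 0)
  rows 40-47 [x1,x2,x3,x4=0101]: 00000000  (ones: 0)
  rows 48-55 [x1,x2,x3,x4=0110]: 00000000  (ones: 0)
  rows 56-63 [x1,x2,x3,x4=0111]: 00000000  (ones: 0)
  rows 64-71 [x1,x2,x3,x4=1000]: 00000000  (ones: 0)
  rows 72-79 [x1,x2,x3,x4=1001]: 00000000  (ones: 0)
  rows 80-87 [x1,x2,x3,x4=1010]: 00000000  (ones: 0)
  rows 88-95 [x1,x2,x3,x4=1011]: 00000000  (ones: 0)
  rows 96-103 [x1,x2,x3,x4=1100]: 00000000  (ones: 0)
  rows 104-111 [x1,x2,x3,x4=1101]: 00000000  (ones: 0)
  rows 112-119 [x1,x2,x3,x4=1110]: 00000000  (ones: 0)
  rows 120-127 [x1,x2,x3,x4=1111]: 00000000  (ones: 0)
Satisfying assignments = 4+8+6+6+0+0+0+0+0+0+0+0+0+0+0+0 = 24

24


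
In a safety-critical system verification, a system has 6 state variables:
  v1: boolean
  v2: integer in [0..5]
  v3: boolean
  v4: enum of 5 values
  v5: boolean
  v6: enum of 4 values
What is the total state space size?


State space = product of domain sizes of all variables.
Domain sizes:
  v1 (boolean): 2
  v2 (integer in [0..5]): 6
  v3 (boolean): 2
  v4 (enum of 5 values): 5
  v5 (boolean): 2
  v6 (enum of 4 values): 4
Product = 2 * 6 * 2 * 5 * 2 * 4 = 960

960


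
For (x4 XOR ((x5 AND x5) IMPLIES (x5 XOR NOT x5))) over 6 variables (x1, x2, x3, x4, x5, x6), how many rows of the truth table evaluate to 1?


Formula: (x4 XOR ((x5 AND x5) IMPLIES (x5 XOR NOT x5))) over 6 vars (64 rows)
Evaluate each row (x1, x2, x3, x4, x5, x6 as bits, MSB first):
  row 0 [000000]: (0 XOR ((0 AND 0) IMPLIES (0 XOR NOT 0))) -> 1
  row 1 [000001]: (0 XOR ((0 AND 0) IMPLIES (0 XOR NOT 0))) -> 1
  row 2 [000010]: (0 XOR ((1 AND 1) IMPLIES (1 XOR NOT 1))) -> 1
  row 3 [000011]: (0 XOR ((1 AND 1) IMPLIES (1 XOR NOT 1))) -> 1
  row 4 [000100]: (1 XOR ((0 AND 0) IMPLIES (0 XOR NOT 0))) -> 0
  (every remaining row is evaluated the same way; all 64 results are listed next)
Full result column, 8 rows per line (x1,x2,x3 fixed per line; x4,x5,x6 runs 000..111 left to right):
  rows 0-7 [x1,x2,x3=000]: 11110000  (ones: 4)
  rows 8-15 [x1,x2,x3=001]: 11110000  (ones: 4)
  rows 16-23 [x1,x2,x3=010]: 11110000  (ones: 4)
  rows 24-31 [x1,x2,x3=011]: 11110000  (ones: 4)
  rows 32-39 [x1,x2,x3=100]: 11110000  (ones: 4)
  rows 40-47 [x1,x2,x3=101]: 11110000  (ones: 4)
  rows 48-55 [x1,x2,x3=110]: 11110000  (ones: 4)
  rows 56-63 [x1,x2,x3=111]: 11110000  (ones: 4)
Count of 1-rows = 4+4+4+4+4+4+4+4 = 32

32


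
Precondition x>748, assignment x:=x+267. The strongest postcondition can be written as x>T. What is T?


Formula: sp(P, x:=E) = exists old_x. (x = E[old_x/x]) AND P[old_x/x] (old_x is the value of x before the assignment; eliminate old_x by solving x = E[old_x/x] for old_x)
Step 1: Precondition P: x>748, i.e. old_x > 748
Step 2: Assignment gives x = old_x + 267, so old_x = x - 267
Step 3: Substitute into P: x - 267 > 748
Step 4: Simplify: x > 748+267 = 1015

1015


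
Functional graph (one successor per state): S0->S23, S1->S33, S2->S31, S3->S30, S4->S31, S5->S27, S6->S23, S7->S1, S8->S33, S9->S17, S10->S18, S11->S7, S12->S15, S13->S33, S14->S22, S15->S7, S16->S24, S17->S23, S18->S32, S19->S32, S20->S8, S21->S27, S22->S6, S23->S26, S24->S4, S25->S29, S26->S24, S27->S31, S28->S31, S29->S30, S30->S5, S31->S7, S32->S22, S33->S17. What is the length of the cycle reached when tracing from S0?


Trace from S0 until a state repeats:
  S0 -> S23 -> S26 -> S24 -> S4 -> S31 -> S7 -> S1 -> S33 -> S17 -> S23
S23 first seen at step 1, revisited at step 10.
Cycle length = 10 - 1 = 9

9


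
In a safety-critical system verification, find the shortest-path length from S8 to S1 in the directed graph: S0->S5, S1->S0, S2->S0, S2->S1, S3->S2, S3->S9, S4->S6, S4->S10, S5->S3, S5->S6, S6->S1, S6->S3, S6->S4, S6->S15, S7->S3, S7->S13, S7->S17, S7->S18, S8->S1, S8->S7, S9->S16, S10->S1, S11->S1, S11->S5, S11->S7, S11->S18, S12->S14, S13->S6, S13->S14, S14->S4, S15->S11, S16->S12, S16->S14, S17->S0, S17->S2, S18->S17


BFS layer-by-layer from S8:
  dist 0: {S8}
  dist 1: {S1, S7}
  -> S1 reached at distance 1
Shortest path length = 1

1


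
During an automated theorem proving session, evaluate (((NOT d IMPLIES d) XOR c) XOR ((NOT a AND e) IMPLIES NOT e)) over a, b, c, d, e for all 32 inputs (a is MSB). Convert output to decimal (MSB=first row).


Formula: (((NOT d IMPLIES d) XOR c) XOR ((NOT a AND e) IMPLIES NOT e)) over a, b, c, d, e (32 rows)
Evaluate each row (bits = a,b,c,d,e, MSB first):
  row 0 [00000]: (((NOT 0 IMPLIES 0) XOR 0) XOR ((NOT 0 AND 0) IMPLIES NOT 0)) -> 1
  row 1 [00001]: (((NOT 0 IMPLIES 0) XOR 0) XOR ((NOT 0 AND 1) IMPLIES NOT 1)) -> 0
  row 2 [00010]: (((NOT 1 IMPLIES 1) XOR 0) XOR ((NOT 0 AND 0) IMPLIES NOT 0)) -> 0
  row 3 [00011]: (((NOT 1 IMPLIES 1) XOR 0) XOR ((NOT 0 AND 1) IMPLIES NOT 1)) -> 1
  row 4 [00100]: (((NOT 0 IMPLIES 0) XOR 1) XOR ((NOT 0 AND 0) IMPLIES NOT 0)) -> 0
  row 5 [00101]: (((NOT 0 IMPLIES 0) XOR 1) XOR ((NOT 0 AND 1) IMPLIES NOT 1)) -> 1
  row 6 [00110]: (((NOT 1 IMPLIES 1) XOR 1) XOR ((NOT 0 AND 0) IMPLIES NOT 0)) -> 1
  row 7 [00111]: (((NOT 1 IMPLIES 1) XOR 1) XOR ((NOT 0 AND 1) IMPLIES NOT 1)) -> 0
  row 8 [01000]: (((NOT 0 IMPLIES 0) XOR 0) XOR ((NOT 0 AND 0) IMPLIES NOT 0)) -> 1
  row 9 [01001]: (((NOT 0 IMPLIES 0) XOR 0) XOR ((NOT 0 AND 1) IMPLIES NOT 1)) -> 0
  row 10 [01010]: (((NOT 1 IMPLIES 1) XOR 0) XOR ((NOT 0 AND 0) IMPLIES NOT 0)) -> 0
  row 11 [01011]: (((NOT 1 IMPLIES 1) XOR 0) XOR ((NOT 0 AND 1) IMPLIES NOT 1)) -> 1
  row 12 [01100]: (((NOT 0 IMPLIES 0) XOR 1) XOR ((NOT 0 AND 0) IMPLIES NOT 0)) -> 0
  row 13 [01101]: (((NOT 0 IMPLIES 0) XOR 1) XOR ((NOT 0 AND 1) IMPLIES NOT 1)) -> 1
  row 14 [01110]: (((NOT 1 IMPLIES 1) XOR 1) XOR ((NOT 0 AND 0) IMPLIES NOT 0)) -> 1
  row 15 [01111]: (((NOT 1 IMPLIES 1) XOR 1) XOR ((NOT 0 AND 1) IMPLIES NOT 1)) -> 0
  row 16 [10000]: (((NOT 0 IMPLIES 0) XOR 0) XOR ((NOT 1 AND 0) IMPLIES NOT 0)) -> 1
  row 17 [10001]: (((NOT 0 IMPLIES 0) XOR 0) XOR ((NOT 1 AND 1) IMPLIES NOT 1)) -> 1
  row 18 [10010]: (((NOT 1 IMPLIES 1) XOR 0) XOR ((NOT 1 AND 0) IMPLIES NOT 0)) -> 0
  row 19 [10011]: (((NOT 1 IMPLIES 1) XOR 0) XOR ((NOT 1 AND 1) IMPLIES NOT 1)) -> 0
  row 20 [10100]: (((NOT 0 IMPLIES 0) XOR 1) XOR ((NOT 1 AND 0) IMPLIES NOT 0)) -> 0
  row 21 [10101]: (((NOT 0 IMPLIES 0) XOR 1) XOR ((NOT 1 AND 1) IMPLIES NOT 1)) -> 0
  row 22 [10110]: (((NOT 1 IMPLIES 1) XOR 1) XOR ((NOT 1 AND 0) IMPLIES NOT 0)) -> 1
  row 23 [10111]: (((NOT 1 IMPLIES 1) XOR 1) XOR ((NOT 1 AND 1) IMPLIES NOT 1)) -> 1
  row 24 [11000]: (((NOT 0 IMPLIES 0) XOR 0) XOR ((NOT 1 AND 0) IMPLIES NOT 0)) -> 1
  row 25 [11001]: (((NOT 0 IMPLIES 0) XOR 0) XOR ((NOT 1 AND 1) IMPLIES NOT 1)) -> 1
  row 26 [11010]: (((NOT 1 IMPLIES 1) XOR 0) XOR ((NOT 1 AND 0) IMPLIES NOT 0)) -> 0
  row 27 [11011]: (((NOT 1 IMPLIES 1) XOR 0) XOR ((NOT 1 AND 1) IMPLIES NOT 1)) -> 0
  row 28 [11100]: (((NOT 0 IMPLIES 0) XOR 1) XOR ((NOT 1 AND 0) IMPLIES NOT 0)) -> 0
  row 29 [11101]: (((NOT 0 IMPLIES 0) XOR 1) XOR ((NOT 1 AND 1) IMPLIES NOT 1)) -> 0
  row 30 [11110]: (((NOT 1 IMPLIES 1) XOR 1) XOR ((NOT 1 AND 0) IMPLIES NOT 0)) -> 1
  row 31 [11111]: (((NOT 1 IMPLIES 1) XOR 1) XOR ((NOT 1 AND 1) IMPLIES NOT 1)) -> 1
Full result column, 4 rows per line (a,b,c fixed per line; d,e runs 00..11 left to right):
  rows 0-3 [a,b,c=000]: 1001  = hex 9
  rows 4-7 [a,b,c=001]: 0110  = hex 6
  rows 8-11 [a,b,c=010]: 1001  = hex 9
  rows 12-15 [a,b,c=011]: 0110  = hex 6
  rows 16-19 [a,b,c=100]: 1100  = hex C
  rows 20-23 [a,b,c=101]: 0011  = hex 3
  rows 24-27 [a,b,c=110]: 1100  = hex C
  rows 28-31 [a,b,c=111]: 0011  = hex 3
Output column (row 0 .. row 31) = 10010110100101101100001111000011
Output column grouped in 4s = 1001 0110 1001 0110 1100 0011 1100 0011 = 0x9696C3C3
Convert to decimal digit by digit (value = value*16 + digit):
  9 -> 9
  9*16 + 6 = 150
  150*16 + 9 = 2409
  2409*16 + 6 = 38550
  38550*16 + 12 (C) = 616812
  616812*16 + 3 = 9868995
  9868995*16 + 12 (C) = 157903932
  157903932*16 + 3 = 2526462915
Decimal = 2526462915

2526462915


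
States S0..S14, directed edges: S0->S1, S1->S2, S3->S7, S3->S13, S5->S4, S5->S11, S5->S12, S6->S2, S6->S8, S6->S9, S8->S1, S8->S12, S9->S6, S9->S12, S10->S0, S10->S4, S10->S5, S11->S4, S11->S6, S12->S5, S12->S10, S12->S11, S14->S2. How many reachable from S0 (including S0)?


BFS from S0:
  layer 0: {S0}
  layer 1: {S1}
  layer 2: {S2}
Reachable set: {S0, S1, S2}
Count = 3

3


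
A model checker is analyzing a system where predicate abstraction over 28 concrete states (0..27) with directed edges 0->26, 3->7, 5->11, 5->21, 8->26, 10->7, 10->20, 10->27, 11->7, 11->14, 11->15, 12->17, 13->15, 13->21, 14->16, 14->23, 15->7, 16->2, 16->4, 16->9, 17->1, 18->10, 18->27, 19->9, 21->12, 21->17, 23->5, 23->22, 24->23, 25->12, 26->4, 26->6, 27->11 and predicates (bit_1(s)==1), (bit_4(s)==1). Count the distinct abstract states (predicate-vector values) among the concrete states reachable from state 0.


BFS from 0:
Concrete reachable: {0, 4, 6, 26}
Abstract via predicates (bit_1(s)==1), (bit_4(s)==1):
  (0,0) <- {0, 4}
  (1,0) <- {6}
  (1,1) <- {26}
Distinct abstract states = 3

3


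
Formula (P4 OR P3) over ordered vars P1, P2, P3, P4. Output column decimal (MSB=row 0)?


Formula: (P4 OR P3) over P1, P2, P3, P4 (16 rows)
Evaluate each row (bits = P1,P2,P3,P4, MSB first):
  row 0 [0000]: (0 OR 0) -> 0
  row 1 [0001]: (1 OR 0) -> 1
  row 2 [0010]: (0 OR 1) -> 1
  row 3 [0011]: (1 OR 1) -> 1
  row 4 [0100]: (0 OR 0) -> 0
  row 5 [0101]: (1 OR 0) -> 1
  row 6 [0110]: (0 OR 1) -> 1
  row 7 [0111]: (1 OR 1) -> 1
  row 8 [1000]: (0 OR 0) -> 0
  row 9 [1001]: (1 OR 0) -> 1
  row 10 [1010]: (0 OR 1) -> 1
  row 11 [1011]: (1 OR 1) -> 1
  row 12 [1100]: (0 OR 0) -> 0
  row 13 [1101]: (1 OR 0) -> 1
  row 14 [1110]: (0 OR 1) -> 1
  row 15 [1111]: (1 OR 1) -> 1
Full result column, 4 rows per line (P1,P2 fixed per line; P3,P4 runs 00..11 left to right):
  rows 0-3 [P1,P2=00]: 0111  = hex 7
  rows 4-7 [P1,P2=01]: 0111  = hex 7
  rows 8-11 [P1,P2=10]: 0111  = hex 7
  rows 12-15 [P1,P2=11]: 0111  = hex 7
Output column (row 0 .. row 15) = 0111011101110111
Output column grouped in 4s = 0111 0111 0111 0111 = 0x7777
Convert to decimal digit by digit (value = value*16 + digit):
  7 -> 7
  7*16 + 7 = 119
  119*16 + 7 = 1911
  1911*16 + 7 = 30583
Decimal = 30583

30583


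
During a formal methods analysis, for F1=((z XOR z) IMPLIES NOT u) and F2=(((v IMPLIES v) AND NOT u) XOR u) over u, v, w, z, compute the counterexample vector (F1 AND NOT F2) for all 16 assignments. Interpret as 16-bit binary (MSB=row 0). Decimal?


F1 = ((z XOR z) IMPLIES NOT u)
F2 = (((v IMPLIES v) AND NOT u) XOR u)
Counterexample to F1=>F2 is where F1=1 and F2=0.
Evaluate each row (bits = u,v,w,z, MSB first):
  row 0 [0000]: F1=1 F2=1 -> F1&~F2 -> 0
  row 1 [0001]: F1=1 F2=1 -> F1&~F2 -> 0
  row 2 [0010]: F1=1 F2=1 -> F1&~F2 -> 0
  row 3 [0011]: F1=1 F2=1 -> F1&~F2 -> 0
  row 4 [0100]: F1=1 F2=1 -> F1&~F2 -> 0
  row 5 [0101]: F1=1 F2=1 -> F1&~F2 -> 0
  row 6 [0110]: F1=1 F2=1 -> F1&~F2 -> 0
  row 7 [0111]: F1=1 F2=1 -> F1&~F2 -> 0
  row 8 [1000]: F1=1 F2=1 -> F1&~F2 -> 0
  row 9 [1001]: F1=1 F2=1 -> F1&~F2 -> 0
  row 10 [1010]: F1=1 F2=1 -> F1&~F2 -> 0
  row 11 [1011]: F1=1 F2=1 -> F1&~F2 -> 0
  row 12 [1100]: F1=1 F2=1 -> F1&~F2 -> 0
  row 13 [1101]: F1=1 F2=1 -> F1&~F2 -> 0
  row 14 [1110]: F1=1 F2=1 -> F1&~F2 -> 0
  row 15 [1111]: F1=1 F2=1 -> F1&~F2 -> 0
Full result column, 4 rows per line (u,v fixed per line; w,z runs 00..11 left to right):
  rows 0-3 [u,v=00]: 0000  = hex 0
  rows 4-7 [u,v=01]: 0000  = hex 0
  rows 8-11 [u,v=10]: 0000  = hex 0
  rows 12-15 [u,v=11]: 0000  = hex 0
Counterexample vector (row 0 .. row 15) = 0000000000000000
Output column grouped in 4s = 0000 0000 0000 0000 = 0x0000
Convert to decimal digit by digit (value = value*16 + digit):
  0 -> 0
  0*16 + 0 = 0
  0*16 + 0 = 0
  0*16 + 0 = 0
Decimal = 0

0


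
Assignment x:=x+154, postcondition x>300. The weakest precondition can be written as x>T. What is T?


Formula: wp(x:=E, P) = P[E/x] (substitute E for x in postcondition)
Step 1: Postcondition: x>300
Step 2: Substitute x+154 for x: x+154>300
Step 3: Solve for x: x > 300-154 = 146

146


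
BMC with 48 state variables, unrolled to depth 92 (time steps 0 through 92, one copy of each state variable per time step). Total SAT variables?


BMC unrolls to depth k, creating one copy of each state var for steps 0..k.
Step count = 92 + 1 = 93 (steps 0 through 92)
Vars per step = 48
Total = 48 * 93 = 4464

4464


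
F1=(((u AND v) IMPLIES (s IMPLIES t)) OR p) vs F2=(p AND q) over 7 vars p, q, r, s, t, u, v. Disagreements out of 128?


F1 = (((u AND v) IMPLIES (s IMPLIES t)) OR p)
F2 = (p AND q)
Evaluate both on each of 128 rows (bits = p,q,r,s,t,u,v):
  row 0 [0000000]: F1=1 F2=0 (differ) -> 1
  row 1 [0000001]: F1=1 F2=0 (differ) -> 1
  row 2 [0000010]: F1=1 F2=0 (differ) -> 1
  row 3 [0000011]: F1=1 F2=0 (differ) -> 1
  row 4 [0000100]: F1=1 F2=0 (differ) -> 1
  (every remaining row is evaluated the same way; all 128 results are listed next)
Full result column, 8 rows per line (p,q,r,s fixed per line; t,u,v runs 000..111 left to right):
  rows 0-7 [p,q,r,s=0000]: 11111111  (ones: 8)
  rows 8-15 [p,q,r,s=0001]: 11101111  (ones: 7)
  rows 16-23 [p,q,r,s=0010]: 11111111  (ones: 8)
  rows 24-31 [p,q,r,s=0011]: 11101111  (ones: 7)
  rows 32-39 [p,q,r,s=0100]: 11111111  (ones: 8)
  rows 40-47 [p,q,r,s=0101]: 11101111  (ones: 7)
  rows 48-55 [p,q,r,s=0110]: 11111111  (ones: 8)
  rows 56-63 [p,q,r,s=0111]: 11101111  (ones: 7)
  rows 64-71 [p,q,r,s=1000]: 11111111  (ones: 8)
  rows 72-79 [p,q,r,s=1001]: 11111111  (ones: 8)
  rows 80-87 [p,q,r,s=1010]: 11111111  (ones: 8)
  rows 88-95 [p,q,r,s=1011]: 11111111  (ones: 8)
  rows 96-103 [p,q,r,s=1100]: 00000000  (ones: 0)
  rows 104-111 [p,q,r,s=1101]: 00000000  (ones: 0)
  rows 112-119 [p,q,r,s=1110]: 00000000  (ones: 0)
  rows 120-127 [p,q,r,s=1111]: 00000000  (ones: 0)
Disagreements = 8+7+8+7+8+7+8+7+8+8+8+8+0+0+0+0 = 92

92


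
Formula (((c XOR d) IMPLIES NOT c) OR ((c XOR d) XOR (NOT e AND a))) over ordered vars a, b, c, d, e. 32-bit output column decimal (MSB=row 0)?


Formula: (((c XOR d) IMPLIES NOT c) OR ((c XOR d) XOR (NOT e AND a))) over a, b, c, d, e (32 rows)
Evaluate each row (bits = a,b,c,d,e, MSB first):
  row 0 [00000]: (((0 XOR 0) IMPLIES NOT 0) OR ((0 XOR 0) XOR (NOT 0 AND 0))) -> 1
  row 1 [00001]: (((0 XOR 0) IMPLIES NOT 0) OR ((0 XOR 0) XOR (NOT 1 AND 0))) -> 1
  row 2 [00010]: (((0 XOR 1) IMPLIES NOT 0) OR ((0 XOR 1) XOR (NOT 0 AND 0))) -> 1
  row 3 [00011]: (((0 XOR 1) IMPLIES NOT 0) OR ((0 XOR 1) XOR (NOT 1 AND 0))) -> 1
  row 4 [00100]: (((1 XOR 0) IMPLIES NOT 1) OR ((1 XOR 0) XOR (NOT 0 AND 0))) -> 1
  row 5 [00101]: (((1 XOR 0) IMPLIES NOT 1) OR ((1 XOR 0) XOR (NOT 1 AND 0))) -> 1
  row 6 [00110]: (((1 XOR 1) IMPLIES NOT 1) OR ((1 XOR 1) XOR (NOT 0 AND 0))) -> 1
  row 7 [00111]: (((1 XOR 1) IMPLIES NOT 1) OR ((1 XOR 1) XOR (NOT 1 AND 0))) -> 1
  row 8 [01000]: (((0 XOR 0) IMPLIES NOT 0) OR ((0 XOR 0) XOR (NOT 0 AND 0))) -> 1
  row 9 [01001]: (((0 XOR 0) IMPLIES NOT 0) OR ((0 XOR 0) XOR (NOT 1 AND 0))) -> 1
  row 10 [01010]: (((0 XOR 1) IMPLIES NOT 0) OR ((0 XOR 1) XOR (NOT 0 AND 0))) -> 1
  row 11 [01011]: (((0 XOR 1) IMPLIES NOT 0) OR ((0 XOR 1) XOR (NOT 1 AND 0))) -> 1
  row 12 [01100]: (((1 XOR 0) IMPLIES NOT 1) OR ((1 XOR 0) XOR (NOT 0 AND 0))) -> 1
  row 13 [01101]: (((1 XOR 0) IMPLIES NOT 1) OR ((1 XOR 0) XOR (NOT 1 AND 0))) -> 1
  row 14 [01110]: (((1 XOR 1) IMPLIES NOT 1) OR ((1 XOR 1) XOR (NOT 0 AND 0))) -> 1
  row 15 [01111]: (((1 XOR 1) IMPLIES NOT 1) OR ((1 XOR 1) XOR (NOT 1 AND 0))) -> 1
  row 16 [10000]: (((0 XOR 0) IMPLIES NOT 0) OR ((0 XOR 0) XOR (NOT 0 AND 1))) -> 1
  row 17 [10001]: (((0 XOR 0) IMPLIES NOT 0) OR ((0 XOR 0) XOR (NOT 1 AND 1))) -> 1
  row 18 [10010]: (((0 XOR 1) IMPLIES NOT 0) OR ((0 XOR 1) XOR (NOT 0 AND 1))) -> 1
  row 19 [10011]: (((0 XOR 1) IMPLIES NOT 0) OR ((0 XOR 1) XOR (NOT 1 AND 1))) -> 1
  row 20 [10100]: (((1 XOR 0) IMPLIES NOT 1) OR ((1 XOR 0) XOR (NOT 0 AND 1))) -> 0
  row 21 [10101]: (((1 XOR 0) IMPLIES NOT 1) OR ((1 XOR 0) XOR (NOT 1 AND 1))) -> 1
  row 22 [10110]: (((1 XOR 1) IMPLIES NOT 1) OR ((1 XOR 1) XOR (NOT 0 AND 1))) -> 1
  row 23 [10111]: (((1 XOR 1) IMPLIES NOT 1) OR ((1 XOR 1) XOR (NOT 1 AND 1))) -> 1
  row 24 [11000]: (((0 XOR 0) IMPLIES NOT 0) OR ((0 XOR 0) XOR (NOT 0 AND 1))) -> 1
  row 25 [11001]: (((0 XOR 0) IMPLIES NOT 0) OR ((0 XOR 0) XOR (NOT 1 AND 1))) -> 1
  row 26 [11010]: (((0 XOR 1) IMPLIES NOT 0) OR ((0 XOR 1) XOR (NOT 0 AND 1))) -> 1
  row 27 [11011]: (((0 XOR 1) IMPLIES NOT 0) OR ((0 XOR 1) XOR (NOT 1 AND 1))) -> 1
  row 28 [11100]: (((1 XOR 0) IMPLIES NOT 1) OR ((1 XOR 0) XOR (NOT 0 AND 1))) -> 0
  row 29 [11101]: (((1 XOR 0) IMPLIES NOT 1) OR ((1 XOR 0) XOR (NOT 1 AND 1))) -> 1
  row 30 [11110]: (((1 XOR 1) IMPLIES NOT 1) OR ((1 XOR 1) XOR (NOT 0 AND 1))) -> 1
  row 31 [11111]: (((1 XOR 1) IMPLIES NOT 1) OR ((1 XOR 1) XOR (NOT 1 AND 1))) -> 1
Full result column, 4 rows per line (a,b,c fixed per line; d,e runs 00..11 left to right):
  rows 0-3 [a,b,c=000]: 1111  = hex F
  rows 4-7 [a,b,c=001]: 1111  = hex F
  rows 8-11 [a,b,c=010]: 1111  = hex F
  rows 12-15 [a,b,c=011]: 1111  = hex F
  rows 16-19 [a,b,c=100]: 1111  = hex F
  rows 20-23 [a,b,c=101]: 0111  = hex 7
  rows 24-27 [a,b,c=110]: 1111  = hex F
  rows 28-31 [a,b,c=111]: 0111  = hex 7
Output column (row 0 .. row 31) = 11111111111111111111011111110111
Output column grouped in 4s = 1111 1111 1111 1111 1111 0111 1111 0111 = 0xFFFFF7F7
Convert to decimal digit by digit (value = value*16 + digit):
  F -> 15
  15*16 + 15 (F) = 255
  255*16 + 15 (F) = 4095
  4095*16 + 15 (F) = 65535
  65535*16 + 15 (F) = 1048575
  1048575*16 + 7 = 16777207
  16777207*16 + 15 (F) = 268435327
  268435327*16 + 7 = 4294965239
Decimal = 4294965239

4294965239


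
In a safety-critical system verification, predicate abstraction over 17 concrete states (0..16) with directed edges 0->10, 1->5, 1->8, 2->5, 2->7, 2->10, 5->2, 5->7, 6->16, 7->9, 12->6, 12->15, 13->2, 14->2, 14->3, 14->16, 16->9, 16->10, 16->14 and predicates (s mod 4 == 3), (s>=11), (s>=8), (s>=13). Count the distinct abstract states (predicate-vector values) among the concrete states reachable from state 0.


BFS from 0:
Concrete reachable: {0, 10}
Abstract via predicates (s mod 4 == 3), (s>=11), (s>=8), (s>=13):
  (0,0,0,0) <- {0}
  (0,0,1,0) <- {10}
Distinct abstract states = 2

2


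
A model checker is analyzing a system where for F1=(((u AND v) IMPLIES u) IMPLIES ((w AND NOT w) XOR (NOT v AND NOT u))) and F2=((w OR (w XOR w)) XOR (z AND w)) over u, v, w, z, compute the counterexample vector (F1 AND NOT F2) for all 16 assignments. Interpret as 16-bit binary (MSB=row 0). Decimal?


F1 = (((u AND v) IMPLIES u) IMPLIES ((w AND NOT w) XOR (NOT v AND NOT u)))
F2 = ((w OR (w XOR w)) XOR (z AND w))
Counterexample to F1=>F2 is where F1=1 and F2=0.
Evaluate each row (bits = u,v,w,z, MSB first):
  row 0 [0000]: F1=1 F2=0 -> F1&~F2 -> 1
  row 1 [0001]: F1=1 F2=0 -> F1&~F2 -> 1
  row 2 [0010]: F1=1 F2=1 -> F1&~F2 -> 0
  row 3 [0011]: F1=1 F2=0 -> F1&~F2 -> 1
  row 4 [0100]: F1=0 F2=0 -> F1&~F2 -> 0
  row 5 [0101]: F1=0 F2=0 -> F1&~F2 -> 0
  row 6 [0110]: F1=0 F2=1 -> F1&~F2 -> 0
  row 7 [0111]: F1=0 F2=0 -> F1&~F2 -> 0
  row 8 [1000]: F1=0 F2=0 -> F1&~F2 -> 0
  row 9 [1001]: F1=0 F2=0 -> F1&~F2 -> 0
  row 10 [1010]: F1=0 F2=1 -> F1&~F2 -> 0
  row 11 [1011]: F1=0 F2=0 -> F1&~F2 -> 0
  row 12 [1100]: F1=0 F2=0 -> F1&~F2 -> 0
  row 13 [1101]: F1=0 F2=0 -> F1&~F2 -> 0
  row 14 [1110]: F1=0 F2=1 -> F1&~F2 -> 0
  row 15 [1111]: F1=0 F2=0 -> F1&~F2 -> 0
Full result column, 4 rows per line (u,v fixed per line; w,z runs 00..11 left to right):
  rows 0-3 [u,v=00]: 1101  = hex D
  rows 4-7 [u,v=01]: 0000  = hex 0
  rows 8-11 [u,v=10]: 0000  = hex 0
  rows 12-15 [u,v=11]: 0000  = hex 0
Counterexample vector (row 0 .. row 15) = 1101000000000000
Output column grouped in 4s = 1101 0000 0000 0000 = 0xD000
Convert to decimal digit by digit (value = value*16 + digit):
  D -> 13
  13*16 + 0 = 208
  208*16 + 0 = 3328
  3328*16 + 0 = 53248
Decimal = 53248

53248


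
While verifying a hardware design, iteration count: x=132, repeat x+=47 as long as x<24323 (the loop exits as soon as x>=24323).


Step 1: x goes from 132 toward 24323 by 47; the body runs while x<24323, so iterations = ceil((bound-start)/step)
Step 2: Distance=24191
Step 3: ceil(24191/47)=515

515


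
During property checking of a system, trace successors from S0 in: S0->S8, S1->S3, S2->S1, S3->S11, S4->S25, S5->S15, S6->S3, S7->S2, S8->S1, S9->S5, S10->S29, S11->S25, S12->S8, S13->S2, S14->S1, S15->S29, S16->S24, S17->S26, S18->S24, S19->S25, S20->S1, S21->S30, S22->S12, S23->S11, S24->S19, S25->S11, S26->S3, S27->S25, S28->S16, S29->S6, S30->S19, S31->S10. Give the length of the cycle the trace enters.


Trace from S0 until a state repeats:
  S0 -> S8 -> S1 -> S3 -> S11 -> S25 -> S11
S11 first seen at step 4, revisited at step 6.
Cycle length = 6 - 4 = 2

2


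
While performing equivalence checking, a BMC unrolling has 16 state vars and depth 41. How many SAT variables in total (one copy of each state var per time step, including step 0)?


BMC unrolls to depth k, creating one copy of each state var for steps 0..k.
Step count = 41 + 1 = 42 (steps 0 through 41)
Vars per step = 16
Total = 16 * 42 = 672

672


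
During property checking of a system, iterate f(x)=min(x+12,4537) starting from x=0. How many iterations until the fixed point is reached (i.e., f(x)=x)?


Step 1: x=0, cap=4537, increment=12
Step 2: x grows by 12 each step until capped at 4537; fixed point is x=4537
Step 3: iterations = ceil(4537/12) = 379

379


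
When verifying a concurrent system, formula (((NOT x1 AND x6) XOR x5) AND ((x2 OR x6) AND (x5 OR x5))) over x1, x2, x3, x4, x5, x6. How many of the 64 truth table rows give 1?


Formula: (((NOT x1 AND x6) XOR x5) AND ((x2 OR x6) AND (x5 OR x5))) over 6 vars (64 rows)
Evaluate each row (x1, x2, x3, x4, x5, x6 as bits, MSB first):
  row 0 [000000]: (((NOT 0 AND 0) XOR 0) AND ((0 OR 0) AND (0 OR 0))) -> 0
  row 1 [000001]: (((NOT 0 AND 1) XOR 0) AND ((0 OR 1) AND (0 OR 0))) -> 0
  row 2 [000010]: (((NOT 0 AND 0) XOR 1) AND ((0 OR 0) AND (1 OR 1))) -> 0
  row 3 [000011]: (((NOT 0 AND 1) XOR 1) AND ((0 OR 1) AND (1 OR 1))) -> 0
  row 4 [000100]: (((NOT 0 AND 0) XOR 0) AND ((0 OR 0) AND (0 OR 0))) -> 0
  (every remaining row is evaluated the same way; all 64 results are listed next)
Full result column, 8 rows per line (x1,x2,x3 fixed per line; x4,x5,x6 runs 000..111 left to right):
  rows 0-7 [x1,x2,x3=000]: 00000000  (ones: 0)
  rows 8-15 [x1,x2,x3=001]: 00000000  (ones: 0)
  rows 16-23 [x1,x2,x3=010]: 00100010  (ones: 2)
  rows 24-31 [x1,x2,x3=011]: 00100010  (ones: 2)
  rows 32-39 [x1,x2,x3=100]: 00010001  (ones: 2)
  rows 40-47 [x1,x2,x3=101]: 00010001  (ones: 2)
  rows 48-55 [x1,x2,x3=110]: 00110011  (ones: 4)
  rows 56-63 [x1,x2,x3=111]: 00110011  (ones: 4)
Count of 1-rows = 0+0+2+2+2+2+4+4 = 16

16


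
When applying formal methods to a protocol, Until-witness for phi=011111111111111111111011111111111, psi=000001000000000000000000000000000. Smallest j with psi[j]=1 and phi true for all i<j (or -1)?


(phi U psi) at 0: need smallest j with psi[j]=1 and phi[i]=1 for all i in [0,j).
Scan from step 0:
  step 0: phi=0 -> phi-prefix broken from here
  step 5: psi=1 but phi already failed -> not a witness
  end of trace: no witness -> -1
Witness step = -1

-1


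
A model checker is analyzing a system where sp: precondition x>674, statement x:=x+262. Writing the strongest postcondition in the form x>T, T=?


Formula: sp(P, x:=E) = exists old_x. (x = E[old_x/x]) AND P[old_x/x] (old_x is the value of x before the assignment; eliminate old_x by solving x = E[old_x/x] for old_x)
Step 1: Precondition P: x>674, i.e. old_x > 674
Step 2: Assignment gives x = old_x + 262, so old_x = x - 262
Step 3: Substitute into P: x - 262 > 674
Step 4: Simplify: x > 674+262 = 936

936


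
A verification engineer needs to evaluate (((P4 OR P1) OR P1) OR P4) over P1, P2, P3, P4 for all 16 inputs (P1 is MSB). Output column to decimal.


Formula: (((P4 OR P1) OR P1) OR P4) over P1, P2, P3, P4 (16 rows)
Evaluate each row (bits = P1,P2,P3,P4, MSB first):
  row 0 [0000]: (((0 OR 0) OR 0) OR 0) -> 0
  row 1 [0001]: (((1 OR 0) OR 0) OR 1) -> 1
  row 2 [0010]: (((0 OR 0) OR 0) OR 0) -> 0
  row 3 [0011]: (((1 OR 0) OR 0) OR 1) -> 1
  row 4 [0100]: (((0 OR 0) OR 0) OR 0) -> 0
  row 5 [0101]: (((1 OR 0) OR 0) OR 1) -> 1
  row 6 [0110]: (((0 OR 0) OR 0) OR 0) -> 0
  row 7 [0111]: (((1 OR 0) OR 0) OR 1) -> 1
  row 8 [1000]: (((0 OR 1) OR 1) OR 0) -> 1
  row 9 [1001]: (((1 OR 1) OR 1) OR 1) -> 1
  row 10 [1010]: (((0 OR 1) OR 1) OR 0) -> 1
  row 11 [1011]: (((1 OR 1) OR 1) OR 1) -> 1
  row 12 [1100]: (((0 OR 1) OR 1) OR 0) -> 1
  row 13 [1101]: (((1 OR 1) OR 1) OR 1) -> 1
  row 14 [1110]: (((0 OR 1) OR 1) OR 0) -> 1
  row 15 [1111]: (((1 OR 1) OR 1) OR 1) -> 1
Full result column, 4 rows per line (P1,P2 fixed per line; P3,P4 runs 00..11 left to right):
  rows 0-3 [P1,P2=00]: 0101  = hex 5
  rows 4-7 [P1,P2=01]: 0101  = hex 5
  rows 8-11 [P1,P2=10]: 1111  = hex F
  rows 12-15 [P1,P2=11]: 1111  = hex F
Output column (row 0 .. row 15) = 0101010111111111
Output column grouped in 4s = 0101 0101 1111 1111 = 0x55FF
Convert to decimal digit by digit (value = value*16 + digit):
  5 -> 5
  5*16 + 5 = 85
  85*16 + 15 (F) = 1375
  1375*16 + 15 (F) = 22015
Decimal = 22015

22015
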